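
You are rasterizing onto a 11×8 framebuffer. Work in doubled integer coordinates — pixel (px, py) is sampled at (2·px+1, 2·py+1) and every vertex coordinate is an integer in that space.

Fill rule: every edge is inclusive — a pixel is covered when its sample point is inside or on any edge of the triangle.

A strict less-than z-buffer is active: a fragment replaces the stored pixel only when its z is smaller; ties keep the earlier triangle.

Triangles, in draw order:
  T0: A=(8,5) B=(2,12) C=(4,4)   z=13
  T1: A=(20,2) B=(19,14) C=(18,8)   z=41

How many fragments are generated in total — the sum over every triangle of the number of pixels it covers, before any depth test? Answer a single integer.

T0:
  2·area = 34
  edge (8, 5)→(2, 12): d=(-6,7) inclusive
  edge (2, 12)→(4, 4): d=(2,-8) inclusive
  edge (4, 4)→(8, 5): d=(4,1) inclusive
    (2,2)@(5, 5): e=[21,10,3] → █
    (3,2)@(7, 5): e=[7,26,1] → █
    (4,2)@(9, 5): e=[-7,42,-1] → ·
    (2,3)@(5, 7): e=[9,14,11] → █
    (3,3)@(7, 7): e=[-5,30,9] → ·
    (1,4)@(3, 9): e=[11,2,21] → █
    (2,4)@(5, 9): e=[-3,18,19] → ·
    (1,5)@(3, 11): e=[-1,6,29] → ·
  covered (4 px):
    · · · · · · · · · · ·
    · · · · · · · · · · ·
    · · █ █ · · · · · · ·
    · · █ · · · · · · · ·
    · █ · · · · · · · · ·
    · · · · · · · · · · ·
    · · · · · · · · · · ·
    · · · · · · · · · · ·
T1:
  2·area = 18
  edge (20, 2)→(19, 14): d=(-1,12) inclusive
  edge (19, 14)→(18, 8): d=(-1,-6) inclusive
  edge (18, 8)→(20, 2): d=(2,-6) inclusive
    (9,2)@(19, 5): e=[9,9,0] → █  [on edge]
    (10,2)@(21, 5): e=[-15,21,12] → ·
    (9,3)@(19, 7): e=[7,7,4] → █
    (10,3)@(21, 7): e=[-17,19,16] → ·
    (9,4)@(19, 9): e=[5,5,8] → █
    (10,4)@(21, 9): e=[-19,17,20] → ·
    (8,5)@(17, 11): e=[27,-9,0] → ·  [on edge]
    (9,5)@(19, 11): e=[3,3,12] → █
    (10,5)@(21, 11): e=[-21,15,24] → ·
    (9,6)@(19, 13): e=[1,1,16] → █
    (10,6)@(21, 13): e=[-23,13,28] → ·
    (9,7)@(19, 15): e=[-1,-1,20] → ·
  covered (5 px):
    · · · · · · · · · · ·
    · · · · · · · · · · ·
    · · · · · · · · · █ ·
    · · · · · · · · · █ ·
    · · · · · · · · · █ ·
    · · · · · · · · · █ ·
    · · · · · · · · · █ ·
    · · · · · · · · · · ·

Final: 9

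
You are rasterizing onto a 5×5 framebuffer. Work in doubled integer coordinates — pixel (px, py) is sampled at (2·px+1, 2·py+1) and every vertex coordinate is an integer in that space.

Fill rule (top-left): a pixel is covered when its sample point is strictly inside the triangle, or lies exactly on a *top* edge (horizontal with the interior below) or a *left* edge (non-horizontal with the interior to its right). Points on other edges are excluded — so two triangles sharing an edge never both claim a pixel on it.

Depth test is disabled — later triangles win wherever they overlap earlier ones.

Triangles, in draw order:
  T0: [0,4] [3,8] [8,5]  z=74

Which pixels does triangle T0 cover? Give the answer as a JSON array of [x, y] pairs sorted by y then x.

T0:
  2·area = 29  (B↔C swapped to make it positive)
  edge (0, 4)→(8, 5): d=(8,1) right/bottom  bias=-1
  edge (8, 5)→(3, 8): d=(-5,3) right/bottom  bias=-1
  edge (3, 8)→(0, 4): d=(-3,-4) top-left  bias=+0
    (0,2)@(1, 5): e=[7,21,1] → X
    (1,2)@(3, 5): e=[5,15,9] → X
    (2,2)@(5, 5): e=[3,9,17] → X
    (3,2)@(7, 5): e=[1,3,25] → X
    (4,2)@(9, 5): e=[-1,-3,33] → .
    (0,3)@(1, 7): e=[23,11,-5] → .
    (1,3)@(3, 7): e=[21,5,3] → X
    (2,3)@(5, 7): e=[19,-1,11] → .
    (3,3)@(7, 7): e=[17,-7,19] → .
    (1,4)@(3, 9): e=[37,-5,-3] → .
  covered (5 px):
    . . . . .
    . . . . .
    X X X X .
    . X . . .
    . . . . .

Result: [[0,2],[1,2],[2,2],[3,2],[1,3]]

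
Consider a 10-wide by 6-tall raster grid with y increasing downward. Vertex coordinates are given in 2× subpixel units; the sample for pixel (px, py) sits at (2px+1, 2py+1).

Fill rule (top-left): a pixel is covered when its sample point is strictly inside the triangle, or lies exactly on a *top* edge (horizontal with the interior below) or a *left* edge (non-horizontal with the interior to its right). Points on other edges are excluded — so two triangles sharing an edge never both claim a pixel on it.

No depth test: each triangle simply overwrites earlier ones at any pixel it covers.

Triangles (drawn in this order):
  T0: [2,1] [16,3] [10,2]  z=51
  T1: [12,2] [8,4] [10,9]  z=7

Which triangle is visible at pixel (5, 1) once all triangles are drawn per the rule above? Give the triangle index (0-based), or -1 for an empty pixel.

T0:
  2·area = 2  (B↔C swapped to make it positive)
  edge (2, 1)→(10, 2): d=(8,1) right/bottom  bias=-1
  edge (10, 2)→(16, 3): d=(6,1) right/bottom  bias=-1
  edge (16, 3)→(2, 1): d=(-14,-2) top-left  bias=+0
  covered (0 px):
    · · · · · · · · · ·
    · · · · · · · · · ·
    · · · · · · · · · ·
    · · · · · · · · · ·
    · · · · · · · · · ·
    · · · · · · · · · ·
T1:
  2·area = 24  (B↔C swapped to make it positive)
  edge (12, 2)→(10, 9): d=(-2,7) right/bottom  bias=-1
  edge (10, 9)→(8, 4): d=(-2,-5) top-left  bias=+0
  edge (8, 4)→(12, 2): d=(4,-2) top-left  bias=+0
    (5,1)@(11, 3): e=[5,17,2] → █
    (6,1)@(13, 3): e=[-9,27,6] → ·
    (4,2)@(9, 5): e=[15,3,6] → █
    (6,2)@(13, 5): e=[-13,23,14] → ·
    (4,3)@(9, 7): e=[11,-1,14] → ·
    (5,3)@(11, 7): e=[-3,9,18] → ·
  covered (3 px):
    · · · · · · · · · ·
    · · · · · █ · · · ·
    · · · · █ █ · · · ·
    · · · · · · · · · ·
    · · · · · · · · · ·
    · · · · · · · · · ·

Z-buffer (winner per pixel, '.' = empty):
  . . . . . . . . . .
  . . . . . 1 . . . .
  . . . . 1 1 . . . .
  . . . . . . . . . .
  . . . . . . . . . .
  . . . . . . . . . .

Answer: 1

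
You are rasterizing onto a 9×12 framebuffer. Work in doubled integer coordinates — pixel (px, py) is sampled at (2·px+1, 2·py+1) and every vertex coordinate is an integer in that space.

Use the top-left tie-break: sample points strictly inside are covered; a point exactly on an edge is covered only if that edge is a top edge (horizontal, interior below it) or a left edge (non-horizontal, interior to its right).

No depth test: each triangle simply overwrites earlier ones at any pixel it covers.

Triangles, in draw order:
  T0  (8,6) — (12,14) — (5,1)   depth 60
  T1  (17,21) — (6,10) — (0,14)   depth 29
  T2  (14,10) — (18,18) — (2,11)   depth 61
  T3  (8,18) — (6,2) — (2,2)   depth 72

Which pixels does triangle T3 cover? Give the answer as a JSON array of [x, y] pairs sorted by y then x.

T0:
  2·area = 4
  edge (8, 6)→(12, 14): d=(4,8) right/bottom  bias=-1
  edge (12, 14)→(5, 1): d=(-7,-13) top-left  bias=+0
  edge (5, 1)→(8, 6): d=(3,5) right/bottom  bias=-1
    (2,0)@(5, 1): e=[4,0,0] → ·  [on edge]
    (5,5)@(11, 11): e=[-4,8,0] → ·  [on edge]
    (8,10)@(17, 21): e=[-12,16,0] → ·  [on edge]
  covered (0 px):
    · · · · · · · · ·
    · · · · · · · · ·
    · · · · · · · · ·
    · · · · · · · · ·
    · · · · · · · · ·
    · · · · · · · · ·
    · · · · · · · · ·
    · · · · · · · · ·
    · · · · · · · · ·
    · · · · · · · · ·
    · · · · · · · · ·
    · · · · · · · · ·
T1:
  2·area = 110  (B↔C swapped to make it positive)
  edge (17, 21)→(0, 14): d=(-17,-7) top-left  bias=+0
  edge (0, 14)→(6, 10): d=(6,-4) top-left  bias=+0
  edge (6, 10)→(17, 21): d=(11,11) right/bottom  bias=-1
    (0,2)@(1, 5): e=[160,-50,0] → ·  [on edge]
    (1,3)@(3, 7): e=[140,-30,0] → ·  [on edge]
    (2,4)@(5, 9): e=[120,-10,0] → ·  [on edge]
    (2,5)@(5, 11): e=[86,2,22] → #
    (3,5)@(7, 11): e=[100,10,0] → ·  [on edge]
    (1,6)@(3, 13): e=[38,6,66] → #
    (3,6)@(7, 13): e=[66,22,22] → #
    (4,6)@(9, 13): e=[80,30,0] → ·  [on edge]
    (1,7)@(3, 15): e=[4,18,88] → #
    (4,7)@(9, 15): e=[46,42,22] → #
    (5,7)@(11, 15): e=[60,50,0] → ·  [on edge]
    (1,8)@(3, 17): e=[-30,30,110] → ·
    (6,8)@(13, 17): e=[40,70,0] → ·  [on edge]
    (7,9)@(15, 19): e=[20,90,0] → ·  [on edge]
    (8,10)@(17, 21): e=[0,110,0] → ·  [on edge]
  covered (11 px):
    · · · · · · · · ·
    · · · · · · · · ·
    · · · · · · · · ·
    · · · · · · · · ·
    · · · · · · · · ·
    · · # · · · · · ·
    · # # # · · · · ·
    · # # # # · · · ·
    · · · · # # · · ·
    · · · · · · # · ·
    · · · · · · · · ·
    · · · · · · · · ·
T2:
  2·area = 100
  edge (14, 10)→(18, 18): d=(4,8) right/bottom  bias=-1
  edge (18, 18)→(2, 11): d=(-16,-7) top-left  bias=+0
  edge (2, 11)→(14, 10): d=(12,-1) top-left  bias=+0
    (1,5)@(3, 11): e=[92,7,1] → #
    (2,5)@(5, 11): e=[76,21,3] → #
    (3,5)@(7, 11): e=[60,35,5] → #
    (4,5)@(9, 11): e=[44,49,7] → #
    (5,5)@(11, 11): e=[28,63,9] → #
    (6,5)@(13, 11): e=[12,77,11] → #
    (7,5)@(15, 11): e=[-4,91,13] → ·
    (1,6)@(3, 13): e=[100,-25,25] → ·
    (2,6)@(5, 13): e=[84,-11,27] → ·
    (3,6)@(7, 13): e=[68,3,29] → #
    (7,6)@(15, 13): e=[4,59,37] → #
    (8,6)@(17, 13): e=[-12,73,39] → ·
  covered (14 px):
    · · · · · · · · ·
    · · · · · · · · ·
    · · · · · · · · ·
    · · · · · · · · ·
    · · · · · · · · ·
    · # # # # # # · ·
    · · · # # # # # ·
    · · · · · · # # ·
    · · · · · · · · #
    · · · · · · · · ·
    · · · · · · · · ·
    · · · · · · · · ·
T3:
  2·area = 64  (B↔C swapped to make it positive)
  edge (8, 18)→(2, 2): d=(-6,-16) top-left  bias=+0
  edge (2, 2)→(6, 2): d=(4,0) top-left  bias=+0
  edge (6, 2)→(8, 18): d=(2,16) right/bottom  bias=-1
    (1,1)@(3, 3): e=[10,4,50] → #
    (2,1)@(5, 3): e=[42,4,18] → #
    (3,1)@(7, 3): e=[74,4,-14] → ·
    (1,2)@(3, 5): e=[-2,12,54] → ·
    (2,2)@(5, 5): e=[30,12,22] → #
    (3,2)@(7, 5): e=[62,12,-10] → ·
    (2,3)@(5, 7): e=[18,20,26] → #
    (3,3)@(7, 7): e=[50,20,-6] → ·
    (2,4)@(5, 9): e=[6,28,30] → #
    (3,4)@(7, 9): e=[38,28,-2] → ·
    (2,5)@(5, 11): e=[-6,36,34] → ·
    (3,5)@(7, 11): e=[26,36,2] → #
  covered (8 px):
    · · · · · · · · ·
    · # # · · · · · ·
    · · # · · · · · ·
    · · # · · · · · ·
    · · # · · · · · ·
    · · · # · · · · ·
    · · · # · · · · ·
    · · · # · · · · ·
    · · · · · · · · ·
    · · · · · · · · ·
    · · · · · · · · ·
    · · · · · · · · ·

Result: [[1,1],[2,1],[2,2],[2,3],[2,4],[3,5],[3,6],[3,7]]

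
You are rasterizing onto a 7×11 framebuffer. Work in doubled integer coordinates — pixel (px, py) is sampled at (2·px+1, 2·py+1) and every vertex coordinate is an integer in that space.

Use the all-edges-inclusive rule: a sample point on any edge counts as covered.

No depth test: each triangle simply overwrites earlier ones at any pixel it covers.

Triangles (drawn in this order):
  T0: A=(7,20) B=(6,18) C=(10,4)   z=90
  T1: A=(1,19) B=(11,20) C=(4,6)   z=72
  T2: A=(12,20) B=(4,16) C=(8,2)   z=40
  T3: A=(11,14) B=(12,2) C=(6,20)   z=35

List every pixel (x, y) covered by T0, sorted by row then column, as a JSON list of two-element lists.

T0:
  2·area = 22
  edge (7, 20)→(6, 18): d=(-1,-2) inclusive
  edge (6, 18)→(10, 4): d=(4,-14) inclusive
  edge (10, 4)→(7, 20): d=(-3,16) inclusive
    (4,4)@(9, 9): e=[15,6,1] → █
    (5,4)@(11, 9): e=[19,34,-31] → ·
    (4,5)@(9, 11): e=[13,14,-5] → ·
    (3,7)@(7, 15): e=[5,2,15] → █
    (4,7)@(9, 15): e=[9,30,-17] → ·
    (3,8)@(7, 17): e=[3,10,9] → █
    (4,8)@(9, 17): e=[7,38,-23] → ·
    (3,9)@(7, 19): e=[1,18,3] → █
    (4,9)@(9, 19): e=[5,46,-29] → ·
    (3,10)@(7, 21): e=[-1,26,-3] → ·
  covered (4 px):
    · · · · · · ·
    · · · · · · ·
    · · · · · · ·
    · · · · · · ·
    · · · · █ · ·
    · · · · · · ·
    · · · · · · ·
    · · · █ · · ·
    · · · █ · · ·
    · · · █ · · ·
    · · · · · · ·
T1:
  2·area = 133  (B↔C swapped to make it positive)
  edge (1, 19)→(4, 6): d=(3,-13) inclusive
  edge (4, 6)→(11, 20): d=(7,14) inclusive
  edge (11, 20)→(1, 19): d=(-10,-1) inclusive
    (2,4)@(5, 9): e=[22,7,104] → █
    (3,4)@(7, 9): e=[48,-21,106] → ·
    (1,5)@(3, 11): e=[2,49,82] → █
    (3,5)@(7, 11): e=[54,-7,86] → ·
    (1,6)@(3, 13): e=[8,63,62] → █
    (3,6)@(7, 13): e=[60,7,66] → █
    (4,6)@(9, 13): e=[86,-21,68] → ·
    (1,7)@(3, 15): e=[14,77,42] → █
    (4,7)@(9, 15): e=[92,-7,48] → ·
    (1,8)@(3, 17): e=[20,91,22] → █
    (4,8)@(9, 17): e=[98,7,28] → █
    (5,8)@(11, 17): e=[124,-21,30] → ·
    (0,9)@(1, 19): e=[0,133,0] → █  [on edge]
  covered (18 px):
    · · · · · · ·
    · · · · · · ·
    · · · · · · ·
    · · · · · · ·
    · · █ · · · ·
    · █ █ · · · ·
    · █ █ █ · · ·
    · █ █ █ · · ·
    · █ █ █ █ · ·
    █ █ █ █ █ · ·
    · · · · · · ·
T2:
  2·area = 128
  edge (12, 20)→(4, 16): d=(-8,-4) inclusive
  edge (4, 16)→(8, 2): d=(4,-14) inclusive
  edge (8, 2)→(12, 20): d=(4,18) inclusive
    (3,3)@(7, 7): e=[84,6,38] → █
    (4,3)@(9, 7): e=[92,34,2] → █
    (5,3)@(11, 7): e=[100,62,-34] → ·
    (3,4)@(7, 9): e=[68,14,46] → █
    (5,4)@(11, 9): e=[84,70,-26] → ·
    (3,5)@(7, 11): e=[52,22,54] → █
    (5,5)@(11, 11): e=[68,78,-18] → ·
    (2,6)@(5, 13): e=[28,2,98] → █
    (5,6)@(11, 13): e=[52,86,-10] → ·
    (2,7)@(5, 15): e=[12,10,106] → █
    (5,7)@(11, 15): e=[36,94,-2] → ·
    (2,8)@(5, 17): e=[-4,18,114] → ·
  covered (16 px):
    · · · · · · ·
    · · · · · · ·
    · · · · · · ·
    · · · █ █ · ·
    · · · █ █ · ·
    · · · █ █ · ·
    · · █ █ █ · ·
    · · █ █ █ · ·
    · · · █ █ █ ·
    · · · · · █ ·
    · · · · · · ·
T3:
  2·area = 54  (B↔C swapped to make it positive)
  edge (11, 14)→(6, 20): d=(-5,6) inclusive
  edge (6, 20)→(12, 2): d=(6,-18) inclusive
  edge (12, 2)→(11, 14): d=(-1,12) inclusive
    (5,2)@(11, 5): e=[45,0,9] → █  [on edge]
    (6,2)@(13, 5): e=[33,36,-15] → ·
    (5,3)@(11, 7): e=[35,12,7] → █
    (6,3)@(13, 7): e=[23,48,-17] → ·
    (5,4)@(11, 9): e=[25,24,5] → █
    (6,4)@(13, 9): e=[13,60,-19] → ·
    (4,5)@(9, 11): e=[27,0,27] → █  [on edge]
    (6,5)@(13, 11): e=[3,72,-21] → ·
    (4,6)@(9, 13): e=[17,12,25] → █
    (6,6)@(13, 13): e=[-7,84,-23] → ·
    (4,7)@(9, 15): e=[7,24,23] → █
    (5,7)@(11, 15): e=[-5,60,-1] → ·
    (3,8)@(7, 17): e=[9,0,45] → █  [on edge]
  covered (9 px):
    · · · · · · ·
    · · · · · · ·
    · · · · · █ ·
    · · · · · █ ·
    · · · · · █ ·
    · · · · █ █ ·
    · · · · █ █ ·
    · · · · █ · ·
    · · · █ · · ·
    · · · · · · ·
    · · · · · · ·

Answer: [[4,4],[3,7],[3,8],[3,9]]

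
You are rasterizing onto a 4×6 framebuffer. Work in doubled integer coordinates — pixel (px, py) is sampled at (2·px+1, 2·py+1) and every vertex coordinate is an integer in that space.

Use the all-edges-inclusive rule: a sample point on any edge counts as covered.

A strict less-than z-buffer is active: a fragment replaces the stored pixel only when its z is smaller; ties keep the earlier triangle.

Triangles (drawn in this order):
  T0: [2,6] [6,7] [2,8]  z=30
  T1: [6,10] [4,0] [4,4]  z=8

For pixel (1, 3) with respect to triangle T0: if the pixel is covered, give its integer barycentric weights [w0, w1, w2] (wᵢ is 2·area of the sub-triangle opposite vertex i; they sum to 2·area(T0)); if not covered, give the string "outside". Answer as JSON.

T0:
  2·area = 8
  edge (2, 6)→(6, 7): d=(4,1) inclusive
  edge (6, 7)→(2, 8): d=(-4,1) inclusive
  edge (2, 8)→(2, 6): d=(0,-2) inclusive
    (1,3)@(3, 7): e=[3,3,2] → #
    (2,3)@(5, 7): e=[1,1,6] → #
    (3,3)@(7, 7): e=[-1,-1,10] → ·
    (1,4)@(3, 9): e=[11,-5,2] → ·
    (2,4)@(5, 9): e=[9,-7,6] → ·
  covered (2 px):
    · · · ·
    · · · ·
    · · · ·
    · # # ·
    · · · ·
    · · · ·
T1:
  2·area = 8  (B↔C swapped to make it positive)
  edge (6, 10)→(4, 4): d=(-2,-6) inclusive
  edge (4, 4)→(4, 0): d=(0,-4) inclusive
  edge (4, 0)→(6, 10): d=(2,10) inclusive
    (1,0)@(3, 1): e=[0,-4,12] → ·  [on edge]
    (2,2)@(5, 5): e=[4,4,0] → #  [on edge]
    (3,2)@(7, 5): e=[16,12,-20] → ·
    (2,3)@(5, 7): e=[0,4,4] → #  [on edge]
    (3,3)@(7, 7): e=[12,12,-16] → ·
    (2,4)@(5, 9): e=[-4,4,8] → ·
  covered (2 px):
    · · · ·
    · · · ·
    · · # ·
    · · # ·
    · · · ·
    · · · ·

Final: [3,2,3]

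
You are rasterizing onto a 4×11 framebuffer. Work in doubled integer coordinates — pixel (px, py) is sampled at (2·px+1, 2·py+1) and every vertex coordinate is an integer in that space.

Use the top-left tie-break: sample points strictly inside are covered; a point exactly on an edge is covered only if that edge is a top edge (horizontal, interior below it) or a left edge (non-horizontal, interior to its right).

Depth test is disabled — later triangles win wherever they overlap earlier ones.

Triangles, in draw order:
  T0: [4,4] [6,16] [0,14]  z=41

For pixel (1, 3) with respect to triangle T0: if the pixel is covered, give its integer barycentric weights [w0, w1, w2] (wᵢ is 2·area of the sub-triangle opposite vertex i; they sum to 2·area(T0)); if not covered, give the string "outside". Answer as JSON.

T0:
  2·area = 68
  edge (4, 4)→(6, 16): d=(2,12) right/bottom  bias=-1
  edge (6, 16)→(0, 14): d=(-6,-2) top-left  bias=+0
  edge (0, 14)→(4, 4): d=(4,-10) top-left  bias=+0
    (1,3)@(3, 7): e=[18,48,2] → █
    (2,3)@(5, 7): e=[-6,52,22] → ·
    (1,4)@(3, 9): e=[22,36,10] → █
    (2,4)@(5, 9): e=[-2,40,30] → ·
    (1,5)@(3, 11): e=[26,24,18] → █
    (2,5)@(5, 11): e=[2,28,38] → █
    (3,5)@(7, 11): e=[-22,32,58] → ·
    (0,6)@(1, 13): e=[54,8,6] → █
    (3,6)@(7, 13): e=[-18,20,66] → ·
    (0,7)@(1, 15): e=[58,-4,14] → ·
    (1,7)@(3, 15): e=[34,0,34] → █  [on edge]
    (3,7)@(7, 15): e=[-14,8,74] → ·
  covered (9 px):
    · · · ·
    · · · ·
    · · · ·
    · █ · ·
    · █ · ·
    · █ █ ·
    █ █ █ ·
    · █ █ ·
    · · · ·
    · · · ·
    · · · ·

Final: [48,2,18]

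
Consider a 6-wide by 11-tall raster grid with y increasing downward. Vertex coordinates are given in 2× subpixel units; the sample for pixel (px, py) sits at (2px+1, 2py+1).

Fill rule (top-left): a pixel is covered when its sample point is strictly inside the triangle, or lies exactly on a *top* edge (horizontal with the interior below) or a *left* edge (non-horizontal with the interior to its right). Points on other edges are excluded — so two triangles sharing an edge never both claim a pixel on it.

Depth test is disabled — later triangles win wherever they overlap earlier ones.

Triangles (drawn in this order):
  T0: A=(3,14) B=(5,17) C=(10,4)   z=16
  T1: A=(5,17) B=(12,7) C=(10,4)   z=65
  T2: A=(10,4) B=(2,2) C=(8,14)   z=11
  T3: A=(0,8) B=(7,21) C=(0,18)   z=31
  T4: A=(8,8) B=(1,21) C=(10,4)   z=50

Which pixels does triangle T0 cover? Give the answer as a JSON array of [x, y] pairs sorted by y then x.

T0:
  2·area = 41  (B↔C swapped to make it positive)
  edge (3, 14)→(10, 4): d=(7,-10) top-left  bias=+0
  edge (10, 4)→(5, 17): d=(-5,13) right/bottom  bias=-1
  edge (5, 17)→(3, 14): d=(-2,-3) top-left  bias=+0
    (3,4)@(7, 9): e=[5,14,22] → X
    (4,4)@(9, 9): e=[25,-12,28] → .
    (0,5)@(1, 11): e=[-41,82,0] → .  [on edge]
    (3,5)@(7, 11): e=[19,4,18] → X
    (4,5)@(9, 11): e=[39,-22,24] → .
    (2,6)@(5, 13): e=[13,20,8] → X
    (3,6)@(7, 13): e=[33,-6,14] → .
    (2,7)@(5, 15): e=[27,10,4] → X
    (3,7)@(7, 15): e=[47,-16,10] → .
    (2,8)@(5, 17): e=[41,0,0] → .  [on edge]
  covered (4 px):
    . . . . . .
    . . . . . .
    . . . . . .
    . . . . . .
    . . . X . .
    . . . X . .
    . . X . . .
    . . X . . .
    . . . . . .
    . . . . . .
    . . . . . .
T1:
  2·area = 41  (B↔C swapped to make it positive)
  edge (5, 17)→(10, 4): d=(5,-13) top-left  bias=+0
  edge (10, 4)→(12, 7): d=(2,3) right/bottom  bias=-1
  edge (12, 7)→(5, 17): d=(-7,10) right/bottom  bias=-1
    (4,3)@(9, 7): e=[2,9,30] → X
    (5,3)@(11, 7): e=[28,3,10] → X
    (4,4)@(9, 9): e=[12,13,16] → X
    (5,4)@(11, 9): e=[38,7,-4] → .
    (4,5)@(9, 11): e=[22,17,2] → X
    (5,5)@(11, 11): e=[48,11,-18] → .
    (3,6)@(7, 13): e=[6,27,8] → X
    (4,6)@(9, 13): e=[32,21,-12] → .
    (3,7)@(7, 15): e=[16,31,-6] → .
    (2,8)@(5, 17): e=[0,41,0] → .  [on edge]
  covered (5 px):
    . . . . . .
    . . . . . .
    . . . . . .
    . . . . X X
    . . . . X .
    . . . . X .
    . . . X . .
    . . . . . .
    . . . . . .
    . . . . . .
    . . . . . .
T2:
  2·area = 84  (B↔C swapped to make it positive)
  edge (10, 4)→(8, 14): d=(-2,10) right/bottom  bias=-1
  edge (8, 14)→(2, 2): d=(-6,-12) top-left  bias=+0
  edge (2, 2)→(10, 4): d=(8,2) right/bottom  bias=-1
    (1,1)@(3, 3): e=[72,6,6] → X
    (2,1)@(5, 3): e=[52,30,2] → X
    (3,1)@(7, 3): e=[32,54,-2] → .
    (1,2)@(3, 5): e=[68,-6,22] → .
    (2,2)@(5, 5): e=[48,18,18] → X
    (3,2)@(7, 5): e=[28,42,14] → X
    (4,2)@(9, 5): e=[8,66,10] → X
    (5,2)@(11, 5): e=[-12,90,6] → .
    (2,3)@(5, 7): e=[44,6,34] → X
    (5,3)@(11, 7): e=[-16,78,22] → .
    (2,4)@(5, 9): e=[40,-6,50] → .
    (3,4)@(7, 9): e=[20,18,46] → X
    (4,4)@(9, 9): e=[0,42,42] → .  [on edge]
    (3,9)@(7, 19): e=[0,-42,126] → .  [on edge]
  covered (10 px):
    . . . . . .
    . X X . . .
    . . X X X .
    . . X X X .
    . . . X . .
    . . . X . .
    . . . . . .
    . . . . . .
    . . . . . .
    . . . . . .
    . . . . . .
T3:
  2·area = 70
  edge (0, 8)→(7, 21): d=(7,13) right/bottom  bias=-1
  edge (7, 21)→(0, 18): d=(-7,-3) top-left  bias=+0
  edge (0, 18)→(0, 8): d=(0,-10) top-left  bias=+0
    (0,5)@(1, 11): e=[8,52,10] → X
    (1,5)@(3, 11): e=[-18,58,30] → .
    (0,6)@(1, 13): e=[22,38,10] → X
    (1,6)@(3, 13): e=[-4,44,30] → .
    (0,7)@(1, 15): e=[36,24,10] → X
    (1,7)@(3, 15): e=[10,30,30] → X
    (2,7)@(5, 15): e=[-16,36,50] → .
    (0,8)@(1, 17): e=[50,10,10] → X
    (2,8)@(5, 17): e=[-2,22,50] → .
    (0,9)@(1, 19): e=[64,-4,10] → .
    (1,9)@(3, 19): e=[38,2,30] → X
    (2,9)@(5, 19): e=[12,8,50] → X
    (3,10)@(7, 21): e=[0,0,70] → .  [on edge]
  covered (8 px):
    . . . . . .
    . . . . . .
    . . . . . .
    . . . . . .
    . . . . . .
    X . . . . .
    X . . . . .
    X X . . . .
    X X . . . .
    . X X . . .
    . . . . . .
T4:
  2·area = 2
  edge (8, 8)→(1, 21): d=(-7,13) right/bottom  bias=-1
  edge (1, 21)→(10, 4): d=(9,-17) top-left  bias=+0
  edge (10, 4)→(8, 8): d=(-2,4) right/bottom  bias=-1
    (0,10)@(1, 21): e=[0,0,2] → .  [on edge]
  covered (0 px):
    . . . . . .
    . . . . . .
    . . . . . .
    . . . . . .
    . . . . . .
    . . . . . .
    . . . . . .
    . . . . . .
    . . . . . .
    . . . . . .
    . . . . . .

Final: [[3,4],[3,5],[2,6],[2,7]]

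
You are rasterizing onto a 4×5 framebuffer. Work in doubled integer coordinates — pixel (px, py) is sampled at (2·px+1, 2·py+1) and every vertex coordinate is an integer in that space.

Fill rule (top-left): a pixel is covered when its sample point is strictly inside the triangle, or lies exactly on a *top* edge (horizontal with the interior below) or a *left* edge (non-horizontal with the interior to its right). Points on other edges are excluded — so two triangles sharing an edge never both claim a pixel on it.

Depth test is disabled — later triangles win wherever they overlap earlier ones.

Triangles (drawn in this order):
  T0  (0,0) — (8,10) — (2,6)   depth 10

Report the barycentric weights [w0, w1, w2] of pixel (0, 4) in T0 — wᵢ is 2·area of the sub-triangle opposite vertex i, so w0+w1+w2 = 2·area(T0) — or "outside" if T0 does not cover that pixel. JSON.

T0:
  2·area = 28
  edge (0, 0)→(8, 10): d=(8,10) right/bottom  bias=-1
  edge (8, 10)→(2, 6): d=(-6,-4) top-left  bias=+0
  edge (2, 6)→(0, 0): d=(-2,-6) top-left  bias=+0
    (0,1)@(1, 3): e=[14,14,0] → █  [on edge]
    (1,1)@(3, 3): e=[-6,22,12] → ·
    (0,2)@(1, 5): e=[30,2,-4] → ·
    (1,2)@(3, 5): e=[10,10,8] → █
    (2,2)@(5, 5): e=[-10,18,20] → ·
    (1,3)@(3, 7): e=[26,-2,4] → ·
    (2,3)@(5, 7): e=[6,6,16] → █
    (3,3)@(7, 7): e=[-14,14,28] → ·
    (1,4)@(3, 9): e=[42,-14,0] → ·  [on edge]
    (2,4)@(5, 9): e=[22,-6,12] → ·
    (3,4)@(7, 9): e=[2,2,24] → █
  covered (4 px):
    · · · ·
    █ · · ·
    · █ · ·
    · · █ ·
    · · · █

Answer: "outside"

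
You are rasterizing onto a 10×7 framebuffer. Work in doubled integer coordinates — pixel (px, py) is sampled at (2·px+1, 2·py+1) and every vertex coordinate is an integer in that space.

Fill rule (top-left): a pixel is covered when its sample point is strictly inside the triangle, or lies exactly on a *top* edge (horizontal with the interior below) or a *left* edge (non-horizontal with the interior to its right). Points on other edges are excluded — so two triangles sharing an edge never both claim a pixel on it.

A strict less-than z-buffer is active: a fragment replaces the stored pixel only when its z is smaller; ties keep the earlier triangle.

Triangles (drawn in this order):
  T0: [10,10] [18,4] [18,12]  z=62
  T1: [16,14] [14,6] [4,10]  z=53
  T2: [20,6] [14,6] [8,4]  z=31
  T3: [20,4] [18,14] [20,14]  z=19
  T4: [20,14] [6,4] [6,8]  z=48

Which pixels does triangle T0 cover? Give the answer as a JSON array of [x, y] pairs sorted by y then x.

T0:
  2·area = 64
  edge (10, 10)→(18, 4): d=(8,-6) top-left  bias=+0
  edge (18, 4)→(18, 12): d=(0,8) right/bottom  bias=-1
  edge (18, 12)→(10, 10): d=(-8,-2) top-left  bias=+0
    (8,2)@(17, 5): e=[2,8,54] → █
    (9,2)@(19, 5): e=[14,-8,58] → ·
    (7,3)@(15, 7): e=[6,24,34] → █
    (9,3)@(19, 7): e=[30,-8,42] → ·
    (6,4)@(13, 9): e=[10,40,14] → █
    (9,4)@(19, 9): e=[46,-8,26] → ·
    (6,5)@(13, 11): e=[26,40,-2] → ·
    (7,5)@(15, 11): e=[38,24,2] → █
    (9,5)@(19, 11): e=[62,-8,10] → ·
    (7,6)@(15, 13): e=[54,24,-14] → ·
    (8,6)@(17, 13): e=[66,8,-10] → ·
  covered (8 px):
    · · · · · · · · · ·
    · · · · · · · · · ·
    · · · · · · · · █ ·
    · · · · · · · █ █ ·
    · · · · · · █ █ █ ·
    · · · · · · · █ █ ·
    · · · · · · · · · ·
T1:
  2·area = 88  (B↔C swapped to make it positive)
  edge (16, 14)→(4, 10): d=(-12,-4) top-left  bias=+0
  edge (4, 10)→(14, 6): d=(10,-4) top-left  bias=+0
  edge (14, 6)→(16, 14): d=(2,8) right/bottom  bias=-1
    (6,3)@(13, 7): e=[72,6,10] → █
    (7,3)@(15, 7): e=[80,14,-6] → ·
    (0,4)@(1, 9): e=[0,-22,110] → ·  [on edge]
    (3,4)@(7, 9): e=[24,2,62] → █
    (4,4)@(9, 9): e=[32,10,46] → █
    (5,4)@(11, 9): e=[40,18,30] → █
    (7,4)@(15, 9): e=[56,34,-2] → ·
    (3,5)@(7, 11): e=[0,22,66] → █  [on edge]
    (7,5)@(15, 11): e=[32,54,2] → █
    (8,5)@(17, 11): e=[40,62,-14] → ·
    (3,6)@(7, 13): e=[-24,42,70] → ·
    (4,6)@(9, 13): e=[-16,50,54] → ·
    (6,6)@(13, 13): e=[0,66,22] → █  [on edge]
  covered (12 px):
    · · · · · · · · · ·
    · · · · · · · · · ·
    · · · · · · · · · ·
    · · · · · · █ · · ·
    · · · █ █ █ █ · · ·
    · · · █ █ █ █ █ · ·
    · · · · · · █ █ · ·
T2:
  2·area = 12
  edge (20, 6)→(14, 6): d=(-6,0) right/bottom  bias=-1
  edge (14, 6)→(8, 4): d=(-6,-2) top-left  bias=+0
  edge (8, 4)→(20, 6): d=(12,2) right/bottom  bias=-1
    (2,1)@(5, 3): e=[18,0,-6] → ·  [on edge]
    (5,2)@(11, 5): e=[6,0,6] → █  [on edge]
    (6,2)@(13, 5): e=[6,4,2] → █
    (7,2)@(15, 5): e=[6,8,-2] → ·
    (5,3)@(11, 7): e=[-6,-12,30] → ·
    (6,3)@(13, 7): e=[-6,-8,26] → ·
    (8,3)@(17, 7): e=[-6,0,18] → ·  [on edge]
  covered (2 px):
    · · · · · · · · · ·
    · · · · · · · · · ·
    · · · · · █ █ · · ·
    · · · · · · · · · ·
    · · · · · · · · · ·
    · · · · · · · · · ·
    · · · · · · · · · ·
T3:
  2·area = 20  (B↔C swapped to make it positive)
  edge (20, 4)→(20, 14): d=(0,10) right/bottom  bias=-1
  edge (20, 14)→(18, 14): d=(-2,0) right/bottom  bias=-1
  edge (18, 14)→(20, 4): d=(2,-10) top-left  bias=+0
    (9,4)@(19, 9): e=[10,10,0] → █  [on edge]
    (9,5)@(19, 11): e=[10,6,4] → █
    (9,6)@(19, 13): e=[10,2,8] → █
  covered (3 px):
    · · · · · · · · · ·
    · · · · · · · · · ·
    · · · · · · · · · ·
    · · · · · · · · · ·
    · · · · · · · · · █
    · · · · · · · · · █
    · · · · · · · · · █
T4:
  2·area = 56  (B↔C swapped to make it positive)
  edge (20, 14)→(6, 8): d=(-14,-6) top-left  bias=+0
  edge (6, 8)→(6, 4): d=(0,-4) top-left  bias=+0
  edge (6, 4)→(20, 14): d=(14,10) right/bottom  bias=-1
    (3,2)@(7, 5): e=[48,4,4] → █
    (4,2)@(9, 5): e=[60,12,-16] → ·
    (3,3)@(7, 7): e=[20,4,32] → █
    (4,3)@(9, 7): e=[32,12,12] → █
    (5,3)@(11, 7): e=[44,20,-8] → ·
    (3,4)@(7, 9): e=[-8,4,60] → ·
    (4,4)@(9, 9): e=[4,12,40] → █
    (5,4)@(11, 9): e=[16,20,20] → █
    (6,4)@(13, 9): e=[28,28,0] → ·  [on edge]
    (4,5)@(9, 11): e=[-24,12,68] → ·
    (5,5)@(11, 11): e=[-12,20,48] → ·
    (6,5)@(13, 11): e=[0,28,28] → █  [on edge]
  covered (7 px):
    · · · · · · · · · ·
    · · · · · · · · · ·
    · · · █ · · · · · ·
    · · · █ █ · · · · ·
    · · · · █ █ · · · ·
    · · · · · · █ █ · ·
    · · · · · · · · · ·

Result: [[8,2],[7,3],[8,3],[6,4],[7,4],[8,4],[7,5],[8,5]]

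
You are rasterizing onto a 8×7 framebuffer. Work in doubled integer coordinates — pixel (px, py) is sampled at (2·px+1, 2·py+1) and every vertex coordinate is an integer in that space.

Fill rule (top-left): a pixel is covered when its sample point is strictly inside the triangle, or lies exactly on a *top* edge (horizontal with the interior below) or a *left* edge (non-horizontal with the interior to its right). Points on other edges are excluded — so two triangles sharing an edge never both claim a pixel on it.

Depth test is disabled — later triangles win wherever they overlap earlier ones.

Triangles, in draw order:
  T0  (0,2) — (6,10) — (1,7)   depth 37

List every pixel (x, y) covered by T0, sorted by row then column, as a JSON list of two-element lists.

T0:
  2·area = 22
  edge (0, 2)→(6, 10): d=(6,8) right/bottom  bias=-1
  edge (6, 10)→(1, 7): d=(-5,-3) top-left  bias=+0
  edge (1, 7)→(0, 2): d=(-1,-5) top-left  bias=+0
    (0,2)@(1, 5): e=[10,10,2] → █
    (1,2)@(3, 5): e=[-6,16,12] → ·
    (0,3)@(1, 7): e=[22,0,0] → █  [on edge]
    (1,3)@(3, 7): e=[6,6,10] → █
    (2,3)@(5, 7): e=[-10,12,20] → ·
    (0,4)@(1, 9): e=[34,-10,-2] → ·
    (1,4)@(3, 9): e=[18,-4,8] → ·
    (2,4)@(5, 9): e=[2,2,18] → █
    (3,4)@(7, 9): e=[-14,8,28] → ·
    (2,5)@(5, 11): e=[14,-8,16] → ·
    (5,6)@(11, 13): e=[-22,0,44] → ·  [on edge]
  covered (4 px):
    · · · · · · · ·
    · · · · · · · ·
    █ · · · · · · ·
    █ █ · · · · · ·
    · · █ · · · · ·
    · · · · · · · ·
    · · · · · · · ·

Final: [[0,2],[0,3],[1,3],[2,4]]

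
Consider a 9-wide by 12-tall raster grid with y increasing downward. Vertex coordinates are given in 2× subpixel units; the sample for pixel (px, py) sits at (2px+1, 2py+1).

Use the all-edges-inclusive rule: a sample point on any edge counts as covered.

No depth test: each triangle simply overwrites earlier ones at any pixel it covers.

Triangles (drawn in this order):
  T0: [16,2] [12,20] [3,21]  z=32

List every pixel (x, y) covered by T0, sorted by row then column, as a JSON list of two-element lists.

T0:
  2·area = 158
  edge (16, 2)→(12, 20): d=(-4,18) inclusive
  edge (12, 20)→(3, 21): d=(-9,1) inclusive
  edge (3, 21)→(16, 2): d=(13,-19) inclusive
    (7,2)@(15, 5): e=[6,132,20] → #
    (8,2)@(17, 5): e=[-30,130,58] → ·
    (6,3)@(13, 7): e=[34,116,8] → #
    (7,3)@(15, 7): e=[-2,114,46] → ·
    (6,4)@(13, 9): e=[26,98,34] → #
    (7,4)@(15, 9): e=[-10,96,72] → ·
    (5,5)@(11, 11): e=[54,82,22] → #
    (7,5)@(15, 11): e=[-18,78,98] → ·
    (4,6)@(9, 13): e=[82,66,10] → #
    (7,6)@(15, 13): e=[-26,60,124] → ·
    (4,7)@(9, 15): e=[74,48,36] → #
    (7,7)@(15, 15): e=[-34,42,150] → ·
    (1,10)@(3, 21): e=[158,0,0] → #  [on edge]
  covered (19 px):
    · · · · · · · · ·
    · · · · · · · · ·
    · · · · · · · # ·
    · · · · · · # · ·
    · · · · · · # · ·
    · · · · · # # · ·
    · · · · # # # · ·
    · · · · # # # · ·
    · · · # # # · · ·
    · · # # # # · · ·
    · # · · · · · · ·
    · · · · · · · · ·

Answer: [[7,2],[6,3],[6,4],[5,5],[6,5],[4,6],[5,6],[6,6],[4,7],[5,7],[6,7],[3,8],[4,8],[5,8],[2,9],[3,9],[4,9],[5,9],[1,10]]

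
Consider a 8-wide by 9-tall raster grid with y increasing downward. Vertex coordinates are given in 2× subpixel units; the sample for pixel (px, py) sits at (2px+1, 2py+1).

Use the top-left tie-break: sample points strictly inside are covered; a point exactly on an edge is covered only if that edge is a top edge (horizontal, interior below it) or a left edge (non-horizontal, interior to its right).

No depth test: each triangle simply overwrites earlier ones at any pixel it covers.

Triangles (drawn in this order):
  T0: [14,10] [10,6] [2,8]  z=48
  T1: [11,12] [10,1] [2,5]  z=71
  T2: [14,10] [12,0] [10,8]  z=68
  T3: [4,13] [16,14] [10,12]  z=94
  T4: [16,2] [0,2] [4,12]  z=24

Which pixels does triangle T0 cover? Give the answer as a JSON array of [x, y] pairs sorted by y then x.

T0:
  2·area = 40  (B↔C swapped to make it positive)
  edge (14, 10)→(2, 8): d=(-12,-2) top-left  bias=+0
  edge (2, 8)→(10, 6): d=(8,-2) top-left  bias=+0
  edge (10, 6)→(14, 10): d=(4,4) right/bottom  bias=-1
    (2,0)@(5, 1): e=[90,-50,0] → ·  [on edge]
    (3,1)@(7, 3): e=[70,-30,0] → ·  [on edge]
    (4,2)@(9, 5): e=[50,-10,0] → ·  [on edge]
    (3,3)@(7, 7): e=[22,2,16] → █
    (4,3)@(9, 7): e=[26,6,8] → █
    (5,3)@(11, 7): e=[30,10,0] → ·  [on edge]
    (3,4)@(7, 9): e=[-2,18,24] → ·
    (4,4)@(9, 9): e=[2,22,16] → █
    (5,4)@(11, 9): e=[6,26,8] → █
    (6,4)@(13, 9): e=[10,30,0] → ·  [on edge]
    (4,5)@(9, 11): e=[-22,38,24] → ·
    (5,5)@(11, 11): e=[-18,42,16] → ·
    (7,5)@(15, 11): e=[-10,50,0] → ·  [on edge]
  covered (4 px):
    · · · · · · · ·
    · · · · · · · ·
    · · · · · · · ·
    · · · █ █ · · ·
    · · · · █ █ · ·
    · · · · · · · ·
    · · · · · · · ·
    · · · · · · · ·
    · · · · · · · ·
T1:
  2·area = 92  (B↔C swapped to make it positive)
  edge (11, 12)→(2, 5): d=(-9,-7) top-left  bias=+0
  edge (2, 5)→(10, 1): d=(8,-4) top-left  bias=+0
  edge (10, 1)→(11, 12): d=(1,11) right/bottom  bias=-1
    (3,1)@(7, 3): e=[53,4,35] → █
    (4,1)@(9, 3): e=[67,12,13] → █
    (5,1)@(11, 3): e=[81,20,-9] → ·
    (1,2)@(3, 5): e=[7,4,81] → █
    (2,2)@(5, 5): e=[21,12,59] → █
    (5,2)@(11, 5): e=[63,36,-7] → ·
    (1,3)@(3, 7): e=[-11,20,83] → ·
    (2,3)@(5, 7): e=[3,28,61] → █
    (5,3)@(11, 7): e=[45,52,-5] → ·
    (2,4)@(5, 9): e=[-15,44,63] → ·
    (3,4)@(7, 9): e=[-1,52,41] → ·
    (4,4)@(9, 9): e=[13,60,19] → █
  covered (10 px):
    · · · · · · · ·
    · · · █ █ · · ·
    · █ █ █ █ · · ·
    · · █ █ █ · · ·
    · · · · █ · · ·
    · · · · · · · ·
    · · · · · · · ·
    · · · · · · · ·
    · · · · · · · ·
T2:
  2·area = 36  (B↔C swapped to make it positive)
  edge (14, 10)→(10, 8): d=(-4,-2) top-left  bias=+0
  edge (10, 8)→(12, 0): d=(2,-8) top-left  bias=+0
  edge (12, 0)→(14, 10): d=(2,10) right/bottom  bias=-1
    (5,2)@(11, 5): e=[14,2,20] → █
    (6,2)@(13, 5): e=[18,18,0] → ·  [on edge]
    (5,3)@(11, 7): e=[6,6,24] → █
    (6,3)@(13, 7): e=[10,22,4] → █
    (7,3)@(15, 7): e=[14,38,-16] → ·
    (5,4)@(11, 9): e=[-2,10,28] → ·
    (6,4)@(13, 9): e=[2,26,8] → █
    (7,4)@(15, 9): e=[6,42,-12] → ·
    (6,5)@(13, 11): e=[-6,30,12] → ·
    (7,7)@(15, 15): e=[-18,54,0] → ·  [on edge]
  covered (4 px):
    · · · · · · · ·
    · · · · · · · ·
    · · · · · █ · ·
    · · · · · █ █ ·
    · · · · · · █ ·
    · · · · · · · ·
    · · · · · · · ·
    · · · · · · · ·
    · · · · · · · ·
T3:
  2·area = 18  (B↔C swapped to make it positive)
  edge (4, 13)→(10, 12): d=(6,-1) top-left  bias=+0
  edge (10, 12)→(16, 14): d=(6,2) right/bottom  bias=-1
  edge (16, 14)→(4, 13): d=(-12,-1) top-left  bias=+0
    (0,4)@(1, 9): e=[-27,0,45] → ·  [on edge]
    (3,5)@(7, 11): e=[-9,0,27] → ·  [on edge]
    (2,6)@(5, 13): e=[1,16,1] → █
    (3,6)@(7, 13): e=[3,12,3] → █
    (4,6)@(9, 13): e=[5,8,5] → █
    (5,6)@(11, 13): e=[7,4,7] → █
    (6,6)@(13, 13): e=[9,0,9] → ·  [on edge]
    (2,7)@(5, 15): e=[13,28,-23] → ·
    (3,7)@(7, 15): e=[15,24,-21] → ·
    (4,7)@(9, 15): e=[17,20,-19] → ·
    (5,7)@(11, 15): e=[19,16,-17] → ·
  covered (4 px):
    · · · · · · · ·
    · · · · · · · ·
    · · · · · · · ·
    · · · · · · · ·
    · · · · · · · ·
    · · · · · · · ·
    · · █ █ █ █ · ·
    · · · · · · · ·
    · · · · · · · ·
T4:
  2·area = 160  (B↔C swapped to make it positive)
  edge (16, 2)→(4, 12): d=(-12,10) right/bottom  bias=-1
  edge (4, 12)→(0, 2): d=(-4,-10) top-left  bias=+0
  edge (0, 2)→(16, 2): d=(16,0) top-left  bias=+0
    (0,1)@(1, 3): e=[138,6,16] → █
    (1,1)@(3, 3): e=[118,26,16] → █
    (2,1)@(5, 3): e=[98,46,16] → █
    (3,1)@(7, 3): e=[78,66,16] → █
    (4,1)@(9, 3): e=[58,86,16] → █
    (5,1)@(11, 3): e=[38,106,16] → █
    (6,1)@(13, 3): e=[18,126,16] → █
    (7,1)@(15, 3): e=[-2,146,16] → ·
    (0,2)@(1, 5): e=[114,-2,48] → ·
    (1,2)@(3, 5): e=[94,18,48] → █
    (6,2)@(13, 5): e=[-6,118,48] → ·
    (1,3)@(3, 7): e=[70,10,80] → █
  covered (20 px):
    · · · · · · · ·
    █ █ █ █ █ █ █ ·
    · █ █ █ █ █ · ·
    · █ █ █ █ · · ·
    · █ █ █ · · · ·
    · · █ · · · · ·
    · · · · · · · ·
    · · · · · · · ·
    · · · · · · · ·

Answer: [[3,3],[4,3],[4,4],[5,4]]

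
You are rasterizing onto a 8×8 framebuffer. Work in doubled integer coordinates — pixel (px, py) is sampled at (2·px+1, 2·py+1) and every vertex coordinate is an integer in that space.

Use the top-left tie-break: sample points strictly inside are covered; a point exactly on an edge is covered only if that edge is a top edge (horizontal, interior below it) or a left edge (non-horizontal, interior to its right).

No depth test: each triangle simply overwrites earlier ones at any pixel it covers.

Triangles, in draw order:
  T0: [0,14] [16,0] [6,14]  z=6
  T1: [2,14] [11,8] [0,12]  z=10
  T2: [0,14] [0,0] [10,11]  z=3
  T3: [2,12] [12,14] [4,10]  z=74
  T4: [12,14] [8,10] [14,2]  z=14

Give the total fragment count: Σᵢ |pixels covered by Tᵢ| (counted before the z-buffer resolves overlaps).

T0:
  2·area = 84
  edge (0, 14)→(16, 0): d=(16,-14) top-left  bias=+0
  edge (16, 0)→(6, 14): d=(-10,14) right/bottom  bias=-1
  edge (6, 14)→(0, 14): d=(-6,0) right/bottom  bias=-1
    (7,0)@(15, 1): e=[2,4,78] → #
    (6,1)@(13, 3): e=[6,12,66] → #
    (7,1)@(15, 3): e=[34,-16,66] → ·
    (5,2)@(11, 5): e=[10,20,54] → #
    (6,2)@(13, 5): e=[38,-8,54] → ·
    (4,3)@(9, 7): e=[14,28,42] → #
    (5,3)@(11, 7): e=[42,0,42] → ·  [on edge]
    (3,4)@(7, 9): e=[18,36,30] → #
    (5,4)@(11, 9): e=[74,-20,30] → ·
    (2,5)@(5, 11): e=[22,44,18] → #
    (4,5)@(9, 11): e=[78,-12,18] → ·
    (1,6)@(3, 13): e=[26,52,6] → #
  covered (10 px):
    · · · · · · · #
    · · · · · · # ·
    · · · · · # · ·
    · · · · # · · ·
    · · · # # · · ·
    · · # # · · · ·
    · # # · · · · ·
    · · · · · · · ·
T1:
  2·area = 30  (B↔C swapped to make it positive)
  edge (2, 14)→(0, 12): d=(-2,-2) top-left  bias=+0
  edge (0, 12)→(11, 8): d=(11,-4) top-left  bias=+0
  edge (11, 8)→(2, 14): d=(-9,6) right/bottom  bias=-1
    (4,4)@(9, 9): e=[24,3,3] → #
    (5,4)@(11, 9): e=[28,11,-9] → ·
    (1,5)@(3, 11): e=[8,1,21] → #
    (2,5)@(5, 11): e=[12,9,9] → #
    (3,5)@(7, 11): e=[16,17,-3] → ·
    (4,5)@(9, 11): e=[20,25,-15] → ·
    (0,6)@(1, 13): e=[0,15,15] → #  [on edge]
    (2,6)@(5, 13): e=[8,31,-9] → ·
    (0,7)@(1, 15): e=[-4,37,-3] → ·
    (1,7)@(3, 15): e=[0,45,-15] → ·  [on edge]
  covered (5 px):
    · · · · · · · ·
    · · · · · · · ·
    · · · · · · · ·
    · · · · · · · ·
    · · · · # · · ·
    · # # · · · · ·
    # # · · · · · ·
    · · · · · · · ·
T2:
  2·area = 140
  edge (0, 14)→(0, 0): d=(0,-14) top-left  bias=+0
  edge (0, 0)→(10, 11): d=(10,11) right/bottom  bias=-1
  edge (10, 11)→(0, 14): d=(-10,3) right/bottom  bias=-1
    (0,1)@(1, 3): e=[14,19,107] → #
    (1,1)@(3, 3): e=[42,-3,101] → ·
    (0,2)@(1, 5): e=[14,39,87] → #
    (1,2)@(3, 5): e=[42,17,81] → #
    (2,2)@(5, 5): e=[70,-5,75] → ·
    (0,3)@(1, 7): e=[14,59,67] → #
    (2,3)@(5, 7): e=[70,15,55] → #
    (3,3)@(7, 7): e=[98,-7,49] → ·
    (0,4)@(1, 9): e=[14,79,47] → #
    (3,4)@(7, 9): e=[98,13,29] → #
    (4,4)@(9, 9): e=[126,-9,23] → ·
    (0,5)@(1, 11): e=[14,99,27] → #
  covered (17 px):
    · · · · · · · ·
    # · · · · · · ·
    # # · · · · · ·
    # # # · · · · ·
    # # # # · · · ·
    # # # # # · · ·
    # # · · · · · ·
    · · · · · · · ·
T3:
  2·area = 24  (B↔C swapped to make it positive)
  edge (2, 12)→(4, 10): d=(2,-2) top-left  bias=+0
  edge (4, 10)→(12, 14): d=(8,4) right/bottom  bias=-1
  edge (12, 14)→(2, 12): d=(-10,-2) top-left  bias=+0
    (6,0)@(13, 1): e=[0,-108,132] → ·  [on edge]
    (5,1)@(11, 3): e=[0,-84,108] → ·  [on edge]
    (4,2)@(9, 5): e=[0,-60,84] → ·  [on edge]
    (3,3)@(7, 7): e=[0,-36,60] → ·  [on edge]
    (2,4)@(5, 9): e=[0,-12,36] → ·  [on edge]
    (1,5)@(3, 11): e=[0,12,12] → #  [on edge]
    (2,5)@(5, 11): e=[4,4,16] → #
    (3,5)@(7, 11): e=[8,-4,20] → ·
    (0,6)@(1, 13): e=[0,36,-12] → ·  [on edge]
    (1,6)@(3, 13): e=[4,28,-8] → ·
    (2,6)@(5, 13): e=[8,20,-4] → ·
    (3,6)@(7, 13): e=[12,12,0] → #  [on edge]
  covered (4 px):
    · · · · · · · ·
    · · · · · · · ·
    · · · · · · · ·
    · · · · · · · ·
    · · · · · · · ·
    · # # · · · · ·
    · · · # # · · ·
    · · · · · · · ·
T4:
  2·area = 56
  edge (12, 14)→(8, 10): d=(-4,-4) top-left  bias=+0
  edge (8, 10)→(14, 2): d=(6,-8) top-left  bias=+0
  edge (14, 2)→(12, 14): d=(-2,12) right/bottom  bias=-1
    (0,1)@(1, 3): e=[0,-98,154] → ·  [on edge]
    (1,2)@(3, 5): e=[0,-70,126] → ·  [on edge]
    (6,2)@(13, 5): e=[40,10,6] → #
    (7,2)@(15, 5): e=[48,26,-18] → ·
    (2,3)@(5, 7): e=[0,-42,98] → ·  [on edge]
    (5,3)@(11, 7): e=[24,6,26] → #
    (7,3)@(15, 7): e=[40,38,-22] → ·
    (3,4)@(7, 9): e=[0,-14,70] → ·  [on edge]
    (4,4)@(9, 9): e=[8,2,46] → #
    (6,4)@(13, 9): e=[24,34,-2] → ·
    (4,5)@(9, 11): e=[0,14,42] → #  [on edge]
    (6,5)@(13, 11): e=[16,46,-6] → ·
    (5,6)@(11, 13): e=[0,42,14] → #  [on edge]
    (6,7)@(13, 15): e=[0,70,-14] → ·  [on edge]
  covered (8 px):
    · · · · · · · ·
    · · · · · · · ·
    · · · · · · # ·
    · · · · · # # ·
    · · · · # # · ·
    · · · · # # · ·
    · · · · · # · ·
    · · · · · · · ·

Final: 44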